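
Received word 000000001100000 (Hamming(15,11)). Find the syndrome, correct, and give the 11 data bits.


Syndrome = 3: error at position 3

Data: 10001100000 (corrected bit 3)


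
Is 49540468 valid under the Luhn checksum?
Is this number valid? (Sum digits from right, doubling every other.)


Luhn sum = 37
37 mod 10 = 7

Invalid (Luhn sum mod 10 = 7)


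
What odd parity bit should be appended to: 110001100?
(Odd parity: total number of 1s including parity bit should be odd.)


Number of 1s in data: 4
Parity bit: 1

1


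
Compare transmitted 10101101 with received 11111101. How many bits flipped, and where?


XOR: 01010000

2 error(s) at position(s): 1, 3


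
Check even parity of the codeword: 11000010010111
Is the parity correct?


Number of 1s: 7

No, parity error (7 ones)


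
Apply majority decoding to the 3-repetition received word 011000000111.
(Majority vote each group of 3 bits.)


Groups: 011, 000, 000, 111
Majority votes: 1001

1001


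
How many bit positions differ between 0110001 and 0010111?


XOR: 0100110
Count of 1s: 3

3


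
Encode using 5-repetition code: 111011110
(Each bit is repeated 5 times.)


Each bit -> 5 copies

111111111111111000001111111111111111111100000


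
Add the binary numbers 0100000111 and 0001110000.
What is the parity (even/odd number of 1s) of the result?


0100000111 = 263
0001110000 = 112
Sum = 375 = 101110111
1s count = 7

odd parity (7 ones in 101110111)


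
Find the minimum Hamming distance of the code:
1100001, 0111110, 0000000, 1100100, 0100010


Comparing all pairs, minimum distance: 2
Can detect 1 errors, correct 0 errors

2


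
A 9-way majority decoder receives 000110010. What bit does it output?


Ones: 3 out of 9
Threshold: 5

0 (3/9 voted 1)


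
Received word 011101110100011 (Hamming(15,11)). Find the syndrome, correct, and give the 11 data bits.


Syndrome = 7: error at position 7

Data: 10100100011 (corrected bit 7)


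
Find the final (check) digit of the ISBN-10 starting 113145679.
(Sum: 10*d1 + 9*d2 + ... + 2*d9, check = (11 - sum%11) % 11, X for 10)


Weighted sum: 162
162 mod 11 = 8

Check digit: 3


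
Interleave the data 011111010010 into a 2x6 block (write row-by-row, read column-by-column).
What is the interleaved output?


Matrix:
  011111
  010010
Read columns: 001110101110

001110101110


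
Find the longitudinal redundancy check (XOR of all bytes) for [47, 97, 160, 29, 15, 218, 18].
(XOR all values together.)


XOR chain: 47 ^ 97 ^ 160 ^ 29 ^ 15 ^ 218 ^ 18 = 52

52


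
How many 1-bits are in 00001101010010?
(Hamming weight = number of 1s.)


Counting 1s in 00001101010010

5


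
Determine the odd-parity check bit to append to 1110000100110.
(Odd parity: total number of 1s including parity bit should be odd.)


Number of 1s in data: 6
Parity bit: 1

1


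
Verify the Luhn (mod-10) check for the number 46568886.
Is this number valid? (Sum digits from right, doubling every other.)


Luhn sum = 49
49 mod 10 = 9

Invalid (Luhn sum mod 10 = 9)


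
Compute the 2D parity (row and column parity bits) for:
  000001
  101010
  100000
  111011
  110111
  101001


Row parities: 111111
Column parities: 101110

Row P: 111111, Col P: 101110, Corner: 0


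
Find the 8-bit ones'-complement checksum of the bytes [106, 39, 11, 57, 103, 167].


Sum = 483 mod 256 = 227
Complement = 28

28


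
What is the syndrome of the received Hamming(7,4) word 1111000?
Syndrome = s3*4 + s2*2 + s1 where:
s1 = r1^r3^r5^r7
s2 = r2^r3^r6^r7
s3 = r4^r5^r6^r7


s1=0, s2=0, s3=1

Syndrome = 4 (error at position 4)


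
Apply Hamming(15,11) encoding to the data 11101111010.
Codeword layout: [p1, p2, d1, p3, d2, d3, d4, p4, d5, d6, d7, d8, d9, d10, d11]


Parity bits: p1=0, p2=1, p3=0, p4=1

011011011111010


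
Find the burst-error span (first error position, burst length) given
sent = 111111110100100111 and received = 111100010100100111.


XOR: 000011100000000000

Burst at position 4, length 3


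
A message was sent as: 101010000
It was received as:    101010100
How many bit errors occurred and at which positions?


XOR: 000000100

1 error(s) at position(s): 6


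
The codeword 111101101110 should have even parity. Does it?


Number of 1s: 9

No, parity error (9 ones)


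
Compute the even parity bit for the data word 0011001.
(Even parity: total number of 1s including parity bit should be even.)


Number of 1s in data: 3
Parity bit: 1

1


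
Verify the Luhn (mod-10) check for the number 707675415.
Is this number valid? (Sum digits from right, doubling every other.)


Luhn sum = 36
36 mod 10 = 6

Invalid (Luhn sum mod 10 = 6)


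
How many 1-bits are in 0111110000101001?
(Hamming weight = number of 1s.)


Counting 1s in 0111110000101001

8


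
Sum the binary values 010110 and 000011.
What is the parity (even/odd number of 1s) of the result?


010110 = 22
000011 = 3
Sum = 25 = 11001
1s count = 3

odd parity (3 ones in 11001)


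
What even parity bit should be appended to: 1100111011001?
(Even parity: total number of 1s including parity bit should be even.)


Number of 1s in data: 8
Parity bit: 0

0


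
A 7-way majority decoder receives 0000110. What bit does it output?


Ones: 2 out of 7
Threshold: 4

0 (2/7 voted 1)


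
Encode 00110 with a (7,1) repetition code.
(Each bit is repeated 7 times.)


Each bit -> 7 copies

00000000000000111111111111110000000


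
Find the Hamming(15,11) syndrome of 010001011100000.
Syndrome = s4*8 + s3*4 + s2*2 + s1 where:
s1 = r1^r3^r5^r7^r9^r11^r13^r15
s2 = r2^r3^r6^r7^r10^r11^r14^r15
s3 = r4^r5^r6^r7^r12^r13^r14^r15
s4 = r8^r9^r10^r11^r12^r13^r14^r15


s1=1, s2=1, s3=1, s4=1

Syndrome = 15 (error at position 15)


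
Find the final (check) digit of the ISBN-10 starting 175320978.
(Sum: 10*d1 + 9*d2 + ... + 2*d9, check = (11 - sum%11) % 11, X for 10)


Weighted sum: 219
219 mod 11 = 10

Check digit: 1


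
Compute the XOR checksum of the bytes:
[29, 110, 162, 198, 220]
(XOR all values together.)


XOR chain: 29 ^ 110 ^ 162 ^ 198 ^ 220 = 203

203


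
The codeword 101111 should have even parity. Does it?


Number of 1s: 5

No, parity error (5 ones)


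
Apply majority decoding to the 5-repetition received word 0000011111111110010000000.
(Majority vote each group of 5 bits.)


Groups: 00000, 11111, 11111, 00100, 00000
Majority votes: 01100

01100


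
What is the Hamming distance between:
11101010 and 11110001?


XOR: 00011011
Count of 1s: 4

4


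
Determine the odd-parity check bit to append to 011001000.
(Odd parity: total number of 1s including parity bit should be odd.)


Number of 1s in data: 3
Parity bit: 0

0


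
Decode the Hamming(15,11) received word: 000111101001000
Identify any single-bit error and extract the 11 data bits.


Syndrome = 5: error at position 5

Data: 00111001000 (corrected bit 5)


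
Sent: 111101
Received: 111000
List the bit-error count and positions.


XOR: 000101

2 error(s) at position(s): 3, 5


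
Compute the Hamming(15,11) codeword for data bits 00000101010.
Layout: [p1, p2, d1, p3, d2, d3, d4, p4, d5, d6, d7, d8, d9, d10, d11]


Parity bits: p1=0, p2=0, p3=0, p4=1

000000010101010


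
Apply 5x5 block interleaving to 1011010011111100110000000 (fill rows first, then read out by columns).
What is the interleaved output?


Matrix:
  10110
  10011
  11110
  01100
  00000
Read columns: 1110000110101101110001000

1110000110101101110001000


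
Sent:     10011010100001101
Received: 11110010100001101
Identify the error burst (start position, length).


XOR: 01101000000000000

Burst at position 1, length 4


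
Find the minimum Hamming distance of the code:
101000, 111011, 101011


Comparing all pairs, minimum distance: 1
Can detect 0 errors, correct 0 errors

1


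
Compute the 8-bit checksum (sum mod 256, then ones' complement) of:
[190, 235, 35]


Sum = 460 mod 256 = 204
Complement = 51

51


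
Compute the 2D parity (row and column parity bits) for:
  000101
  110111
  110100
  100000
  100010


Row parities: 01110
Column parities: 000100

Row P: 01110, Col P: 000100, Corner: 1


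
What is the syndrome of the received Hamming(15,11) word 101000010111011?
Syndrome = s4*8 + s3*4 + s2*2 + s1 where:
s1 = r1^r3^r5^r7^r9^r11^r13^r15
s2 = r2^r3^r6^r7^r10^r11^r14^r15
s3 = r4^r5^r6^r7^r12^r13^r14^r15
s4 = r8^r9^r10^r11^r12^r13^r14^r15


s1=0, s2=1, s3=1, s4=0

Syndrome = 6 (error at position 6)


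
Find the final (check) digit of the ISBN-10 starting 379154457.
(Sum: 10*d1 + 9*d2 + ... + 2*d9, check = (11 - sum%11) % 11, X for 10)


Weighted sum: 267
267 mod 11 = 3

Check digit: 8


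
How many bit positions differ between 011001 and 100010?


XOR: 111011
Count of 1s: 5

5


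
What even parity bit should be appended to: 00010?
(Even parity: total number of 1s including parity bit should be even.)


Number of 1s in data: 1
Parity bit: 1

1


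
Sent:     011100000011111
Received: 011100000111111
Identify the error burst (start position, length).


XOR: 000000000100000

Burst at position 9, length 1


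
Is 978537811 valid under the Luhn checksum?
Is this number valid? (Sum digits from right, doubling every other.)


Luhn sum = 42
42 mod 10 = 2

Invalid (Luhn sum mod 10 = 2)


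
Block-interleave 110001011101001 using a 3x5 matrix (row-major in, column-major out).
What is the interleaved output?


Matrix:
  11000
  10111
  01001
Read columns: 110101010010011

110101010010011


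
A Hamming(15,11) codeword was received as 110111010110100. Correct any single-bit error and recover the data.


Syndrome = 0: no error detected

Data: 01100110100 (no errors)


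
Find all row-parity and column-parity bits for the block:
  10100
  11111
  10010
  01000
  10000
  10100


Row parities: 010110
Column parities: 10101

Row P: 010110, Col P: 10101, Corner: 1


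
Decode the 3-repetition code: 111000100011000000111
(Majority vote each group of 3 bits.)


Groups: 111, 000, 100, 011, 000, 000, 111
Majority votes: 1001001

1001001


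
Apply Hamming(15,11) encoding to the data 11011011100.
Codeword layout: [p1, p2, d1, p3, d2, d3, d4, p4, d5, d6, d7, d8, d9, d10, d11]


Parity bits: p1=0, p2=1, p3=0, p4=0

011010101011100


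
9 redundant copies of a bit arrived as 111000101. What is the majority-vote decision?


Ones: 5 out of 9
Threshold: 5

1 (5/9 voted 1)


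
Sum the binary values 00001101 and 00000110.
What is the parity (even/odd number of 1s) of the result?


00001101 = 13
00000110 = 6
Sum = 19 = 10011
1s count = 3

odd parity (3 ones in 10011)


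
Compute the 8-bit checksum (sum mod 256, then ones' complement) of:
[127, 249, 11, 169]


Sum = 556 mod 256 = 44
Complement = 211

211


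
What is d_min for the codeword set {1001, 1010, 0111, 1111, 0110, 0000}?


Comparing all pairs, minimum distance: 1
Can detect 0 errors, correct 0 errors

1


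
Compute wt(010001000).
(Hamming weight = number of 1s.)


Counting 1s in 010001000

2


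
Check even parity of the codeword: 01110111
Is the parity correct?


Number of 1s: 6

Yes, parity is correct (6 ones)


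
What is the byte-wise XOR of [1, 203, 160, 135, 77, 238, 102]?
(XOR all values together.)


XOR chain: 1 ^ 203 ^ 160 ^ 135 ^ 77 ^ 238 ^ 102 = 40

40


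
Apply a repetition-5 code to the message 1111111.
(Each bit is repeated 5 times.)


Each bit -> 5 copies

11111111111111111111111111111111111


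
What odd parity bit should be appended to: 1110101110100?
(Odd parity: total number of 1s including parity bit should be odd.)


Number of 1s in data: 8
Parity bit: 1

1


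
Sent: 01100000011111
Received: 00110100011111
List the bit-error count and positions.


XOR: 01010100000000

3 error(s) at position(s): 1, 3, 5


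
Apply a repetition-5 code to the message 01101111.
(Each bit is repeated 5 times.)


Each bit -> 5 copies

0000011111111110000011111111111111111111


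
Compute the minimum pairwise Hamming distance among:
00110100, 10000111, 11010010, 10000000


Comparing all pairs, minimum distance: 3
Can detect 2 errors, correct 1 errors

3


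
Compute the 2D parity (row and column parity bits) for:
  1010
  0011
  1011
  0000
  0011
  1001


Row parities: 001000
Column parities: 1000

Row P: 001000, Col P: 1000, Corner: 1


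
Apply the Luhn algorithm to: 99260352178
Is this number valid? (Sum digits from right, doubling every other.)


Luhn sum = 52
52 mod 10 = 2

Invalid (Luhn sum mod 10 = 2)


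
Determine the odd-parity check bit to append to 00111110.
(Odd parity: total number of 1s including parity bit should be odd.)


Number of 1s in data: 5
Parity bit: 0

0


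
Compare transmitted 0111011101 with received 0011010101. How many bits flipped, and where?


XOR: 0100001000

2 error(s) at position(s): 1, 6


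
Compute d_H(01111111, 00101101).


XOR: 01010010
Count of 1s: 3

3


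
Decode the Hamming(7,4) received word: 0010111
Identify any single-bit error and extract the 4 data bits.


Syndrome = 7: error at position 7

Data: 1110 (corrected bit 7)


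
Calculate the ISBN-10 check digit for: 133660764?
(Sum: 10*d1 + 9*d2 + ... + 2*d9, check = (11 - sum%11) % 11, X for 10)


Weighted sum: 193
193 mod 11 = 6

Check digit: 5


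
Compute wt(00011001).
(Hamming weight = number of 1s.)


Counting 1s in 00011001

3


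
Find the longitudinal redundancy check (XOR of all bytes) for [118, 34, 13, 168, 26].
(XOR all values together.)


XOR chain: 118 ^ 34 ^ 13 ^ 168 ^ 26 = 235

235


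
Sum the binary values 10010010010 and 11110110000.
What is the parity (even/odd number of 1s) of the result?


10010010010 = 1170
11110110000 = 1968
Sum = 3138 = 110001000010
1s count = 4

even parity (4 ones in 110001000010)


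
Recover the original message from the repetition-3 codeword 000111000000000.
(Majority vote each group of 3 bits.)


Groups: 000, 111, 000, 000, 000
Majority votes: 01000

01000


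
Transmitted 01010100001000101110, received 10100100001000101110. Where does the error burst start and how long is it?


XOR: 11110000000000000000

Burst at position 0, length 4


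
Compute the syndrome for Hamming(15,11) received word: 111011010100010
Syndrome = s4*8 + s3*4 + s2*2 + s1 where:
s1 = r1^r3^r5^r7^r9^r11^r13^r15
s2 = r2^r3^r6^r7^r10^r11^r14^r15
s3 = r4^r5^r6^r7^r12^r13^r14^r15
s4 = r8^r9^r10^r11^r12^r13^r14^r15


s1=1, s2=1, s3=1, s4=1

Syndrome = 15 (error at position 15)


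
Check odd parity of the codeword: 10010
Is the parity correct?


Number of 1s: 2

No, parity error (2 ones)


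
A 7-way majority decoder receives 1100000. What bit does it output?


Ones: 2 out of 7
Threshold: 4

0 (2/7 voted 1)


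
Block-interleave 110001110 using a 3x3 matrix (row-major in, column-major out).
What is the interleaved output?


Matrix:
  110
  001
  110
Read columns: 101101010

101101010


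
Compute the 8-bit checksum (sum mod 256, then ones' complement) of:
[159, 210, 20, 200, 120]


Sum = 709 mod 256 = 197
Complement = 58

58


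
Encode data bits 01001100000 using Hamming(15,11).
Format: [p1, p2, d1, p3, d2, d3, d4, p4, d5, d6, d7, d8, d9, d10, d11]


Parity bits: p1=0, p2=1, p3=1, p4=0

010110001100000


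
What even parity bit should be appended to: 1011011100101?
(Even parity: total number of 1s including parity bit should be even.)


Number of 1s in data: 8
Parity bit: 0

0


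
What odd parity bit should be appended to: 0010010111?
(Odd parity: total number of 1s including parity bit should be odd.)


Number of 1s in data: 5
Parity bit: 0

0


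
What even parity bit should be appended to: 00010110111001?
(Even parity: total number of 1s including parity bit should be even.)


Number of 1s in data: 7
Parity bit: 1

1


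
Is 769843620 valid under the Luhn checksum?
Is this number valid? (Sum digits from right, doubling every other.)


Luhn sum = 46
46 mod 10 = 6

Invalid (Luhn sum mod 10 = 6)


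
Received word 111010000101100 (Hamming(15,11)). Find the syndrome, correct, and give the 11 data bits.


Syndrome = 14: error at position 14

Data: 11000101110 (corrected bit 14)


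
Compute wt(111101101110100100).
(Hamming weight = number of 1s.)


Counting 1s in 111101101110100100

11


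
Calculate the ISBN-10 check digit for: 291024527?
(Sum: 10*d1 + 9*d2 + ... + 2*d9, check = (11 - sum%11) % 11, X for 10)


Weighted sum: 181
181 mod 11 = 5

Check digit: 6


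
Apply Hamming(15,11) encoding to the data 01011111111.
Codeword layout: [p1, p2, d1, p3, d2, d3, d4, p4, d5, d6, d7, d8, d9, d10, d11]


Parity bits: p1=0, p2=1, p3=0, p4=1

010010111111111


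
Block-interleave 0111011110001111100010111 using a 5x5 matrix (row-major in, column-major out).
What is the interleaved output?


Matrix:
  01110
  11110
  00111
  11000
  10111
Read columns: 0101111010111011110100101

0101111010111011110100101


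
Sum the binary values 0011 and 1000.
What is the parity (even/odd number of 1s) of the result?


0011 = 3
1000 = 8
Sum = 11 = 1011
1s count = 3

odd parity (3 ones in 1011)


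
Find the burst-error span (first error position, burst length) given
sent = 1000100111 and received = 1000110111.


XOR: 0000010000

Burst at position 5, length 1


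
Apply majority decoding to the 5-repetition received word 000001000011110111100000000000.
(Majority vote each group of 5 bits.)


Groups: 00000, 10000, 11110, 11110, 00000, 00000
Majority votes: 001100

001100


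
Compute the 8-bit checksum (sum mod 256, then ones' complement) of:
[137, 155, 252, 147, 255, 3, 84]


Sum = 1033 mod 256 = 9
Complement = 246

246


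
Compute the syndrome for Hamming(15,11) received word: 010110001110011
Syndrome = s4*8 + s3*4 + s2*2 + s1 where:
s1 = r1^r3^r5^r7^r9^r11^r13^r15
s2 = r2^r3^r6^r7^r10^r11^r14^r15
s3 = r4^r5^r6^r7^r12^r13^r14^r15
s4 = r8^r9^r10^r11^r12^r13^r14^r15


s1=0, s2=1, s3=0, s4=1

Syndrome = 10 (error at position 10)


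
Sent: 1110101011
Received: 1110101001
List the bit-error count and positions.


XOR: 0000000010

1 error(s) at position(s): 8


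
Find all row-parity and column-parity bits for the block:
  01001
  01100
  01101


Row parities: 001
Column parities: 01000

Row P: 001, Col P: 01000, Corner: 1


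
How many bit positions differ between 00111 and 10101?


XOR: 10010
Count of 1s: 2

2


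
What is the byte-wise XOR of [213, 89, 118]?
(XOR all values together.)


XOR chain: 213 ^ 89 ^ 118 = 250

250


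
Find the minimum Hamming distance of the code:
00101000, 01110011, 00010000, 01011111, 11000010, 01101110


Comparing all pairs, minimum distance: 3
Can detect 2 errors, correct 1 errors

3


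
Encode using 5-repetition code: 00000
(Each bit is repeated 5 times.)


Each bit -> 5 copies

0000000000000000000000000


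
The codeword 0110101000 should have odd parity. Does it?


Number of 1s: 4

No, parity error (4 ones)


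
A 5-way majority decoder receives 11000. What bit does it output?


Ones: 2 out of 5
Threshold: 3

0 (2/5 voted 1)


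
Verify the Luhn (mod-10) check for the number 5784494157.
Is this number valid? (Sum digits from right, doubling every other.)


Luhn sum = 53
53 mod 10 = 3

Invalid (Luhn sum mod 10 = 3)


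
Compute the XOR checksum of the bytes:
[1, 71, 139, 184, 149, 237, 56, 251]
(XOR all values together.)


XOR chain: 1 ^ 71 ^ 139 ^ 184 ^ 149 ^ 237 ^ 56 ^ 251 = 206

206


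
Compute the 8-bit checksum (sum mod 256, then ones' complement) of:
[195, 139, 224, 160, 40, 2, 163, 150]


Sum = 1073 mod 256 = 49
Complement = 206

206


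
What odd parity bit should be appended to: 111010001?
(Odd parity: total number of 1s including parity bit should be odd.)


Number of 1s in data: 5
Parity bit: 0

0


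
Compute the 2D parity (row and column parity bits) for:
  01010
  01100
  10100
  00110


Row parities: 0000
Column parities: 10100

Row P: 0000, Col P: 10100, Corner: 0


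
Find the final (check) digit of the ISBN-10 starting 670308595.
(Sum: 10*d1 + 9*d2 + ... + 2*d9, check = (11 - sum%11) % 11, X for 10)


Weighted sum: 241
241 mod 11 = 10

Check digit: 1


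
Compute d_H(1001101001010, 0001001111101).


XOR: 1000100110111
Count of 1s: 7

7


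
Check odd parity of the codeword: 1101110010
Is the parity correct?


Number of 1s: 6

No, parity error (6 ones)


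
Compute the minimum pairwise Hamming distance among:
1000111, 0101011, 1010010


Comparing all pairs, minimum distance: 3
Can detect 2 errors, correct 1 errors

3


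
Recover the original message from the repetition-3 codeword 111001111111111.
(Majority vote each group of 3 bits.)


Groups: 111, 001, 111, 111, 111
Majority votes: 10111

10111


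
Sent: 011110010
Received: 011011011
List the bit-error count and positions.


XOR: 000101001

3 error(s) at position(s): 3, 5, 8


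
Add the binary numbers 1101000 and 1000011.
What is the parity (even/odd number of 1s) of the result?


1101000 = 104
1000011 = 67
Sum = 171 = 10101011
1s count = 5

odd parity (5 ones in 10101011)


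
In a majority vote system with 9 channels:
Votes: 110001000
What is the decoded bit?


Ones: 3 out of 9
Threshold: 5

0 (3/9 voted 1)


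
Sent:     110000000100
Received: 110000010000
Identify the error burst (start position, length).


XOR: 000000010100

Burst at position 7, length 3


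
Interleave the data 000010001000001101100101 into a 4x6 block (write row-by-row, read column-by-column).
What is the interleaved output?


Matrix:
  000010
  001000
  001101
  100101
Read columns: 000100000110001110000011

000100000110001110000011


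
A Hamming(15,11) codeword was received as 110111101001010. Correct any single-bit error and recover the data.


Syndrome = 8: error at position 8

Data: 01111001010 (corrected bit 8)


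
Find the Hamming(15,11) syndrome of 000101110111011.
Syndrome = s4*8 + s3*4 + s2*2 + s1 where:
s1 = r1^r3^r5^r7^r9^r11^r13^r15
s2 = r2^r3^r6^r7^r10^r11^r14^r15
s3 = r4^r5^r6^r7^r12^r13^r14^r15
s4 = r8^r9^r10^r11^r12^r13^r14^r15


s1=1, s2=0, s3=0, s4=0

Syndrome = 1 (error at position 1)


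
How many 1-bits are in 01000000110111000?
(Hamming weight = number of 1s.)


Counting 1s in 01000000110111000

6


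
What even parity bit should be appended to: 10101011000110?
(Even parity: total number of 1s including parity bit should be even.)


Number of 1s in data: 7
Parity bit: 1

1


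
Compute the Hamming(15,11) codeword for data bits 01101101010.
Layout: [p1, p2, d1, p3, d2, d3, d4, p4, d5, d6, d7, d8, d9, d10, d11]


Parity bits: p1=0, p2=1, p3=0, p4=0

010011001101010


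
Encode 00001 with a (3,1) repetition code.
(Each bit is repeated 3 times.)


Each bit -> 3 copies

000000000000111


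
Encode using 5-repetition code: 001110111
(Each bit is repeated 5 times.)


Each bit -> 5 copies

000000000011111111111111100000111111111111111


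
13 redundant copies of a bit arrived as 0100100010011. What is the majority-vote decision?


Ones: 5 out of 13
Threshold: 7

0 (5/13 voted 1)


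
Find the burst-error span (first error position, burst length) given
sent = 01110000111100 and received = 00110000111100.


XOR: 01000000000000

Burst at position 1, length 1


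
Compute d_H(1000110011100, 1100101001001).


XOR: 0100011010101
Count of 1s: 6

6


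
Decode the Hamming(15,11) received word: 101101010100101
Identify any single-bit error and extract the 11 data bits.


Syndrome = 0: no error detected

Data: 10100100101 (no errors)


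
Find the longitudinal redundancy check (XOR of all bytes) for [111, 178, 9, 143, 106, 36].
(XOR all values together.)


XOR chain: 111 ^ 178 ^ 9 ^ 143 ^ 106 ^ 36 = 21

21


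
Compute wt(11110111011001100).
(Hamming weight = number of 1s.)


Counting 1s in 11110111011001100

11


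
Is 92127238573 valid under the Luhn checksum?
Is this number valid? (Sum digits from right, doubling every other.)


Luhn sum = 52
52 mod 10 = 2

Invalid (Luhn sum mod 10 = 2)


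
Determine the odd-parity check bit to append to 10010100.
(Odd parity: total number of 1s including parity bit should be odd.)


Number of 1s in data: 3
Parity bit: 0

0


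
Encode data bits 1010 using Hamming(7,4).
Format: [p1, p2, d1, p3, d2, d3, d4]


Parity bits: p1=1, p2=0, p3=1

1011010


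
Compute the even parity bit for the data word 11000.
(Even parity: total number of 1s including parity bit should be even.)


Number of 1s in data: 2
Parity bit: 0

0


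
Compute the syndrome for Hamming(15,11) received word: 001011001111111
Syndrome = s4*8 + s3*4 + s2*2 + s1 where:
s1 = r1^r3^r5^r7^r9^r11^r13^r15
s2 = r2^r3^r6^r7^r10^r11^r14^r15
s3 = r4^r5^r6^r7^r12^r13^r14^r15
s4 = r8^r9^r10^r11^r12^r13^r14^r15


s1=0, s2=0, s3=0, s4=1

Syndrome = 8 (error at position 8)


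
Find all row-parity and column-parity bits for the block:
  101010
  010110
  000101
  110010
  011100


Row parities: 11011
Column parities: 010111

Row P: 11011, Col P: 010111, Corner: 0


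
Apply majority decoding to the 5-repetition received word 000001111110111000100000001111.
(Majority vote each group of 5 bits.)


Groups: 00000, 11111, 10111, 00010, 00000, 01111
Majority votes: 011001

011001


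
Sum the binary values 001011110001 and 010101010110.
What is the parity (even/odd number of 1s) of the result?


001011110001 = 753
010101010110 = 1366
Sum = 2119 = 100001000111
1s count = 5

odd parity (5 ones in 100001000111)


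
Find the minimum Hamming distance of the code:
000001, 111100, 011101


Comparing all pairs, minimum distance: 2
Can detect 1 errors, correct 0 errors

2


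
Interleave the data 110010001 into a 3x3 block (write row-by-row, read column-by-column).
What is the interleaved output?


Matrix:
  110
  010
  001
Read columns: 100110001

100110001


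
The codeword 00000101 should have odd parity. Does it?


Number of 1s: 2

No, parity error (2 ones)


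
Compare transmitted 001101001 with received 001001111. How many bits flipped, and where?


XOR: 000100110

3 error(s) at position(s): 3, 6, 7


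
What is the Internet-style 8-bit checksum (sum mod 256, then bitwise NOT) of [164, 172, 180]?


Sum = 516 mod 256 = 4
Complement = 251

251


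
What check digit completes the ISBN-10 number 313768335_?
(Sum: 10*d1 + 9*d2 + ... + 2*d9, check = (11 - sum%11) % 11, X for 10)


Weighted sum: 219
219 mod 11 = 10

Check digit: 1


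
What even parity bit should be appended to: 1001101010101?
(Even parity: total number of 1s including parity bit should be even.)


Number of 1s in data: 7
Parity bit: 1

1


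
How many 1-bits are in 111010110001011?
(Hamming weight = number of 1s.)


Counting 1s in 111010110001011

9


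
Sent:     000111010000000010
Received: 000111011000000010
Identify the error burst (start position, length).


XOR: 000000001000000000

Burst at position 8, length 1


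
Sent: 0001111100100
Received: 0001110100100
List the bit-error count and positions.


XOR: 0000001000000

1 error(s) at position(s): 6


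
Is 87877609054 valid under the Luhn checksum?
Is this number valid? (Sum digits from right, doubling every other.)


Luhn sum = 50
50 mod 10 = 0

Valid (Luhn sum mod 10 = 0)


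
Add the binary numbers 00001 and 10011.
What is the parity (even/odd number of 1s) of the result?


00001 = 1
10011 = 19
Sum = 20 = 10100
1s count = 2

even parity (2 ones in 10100)


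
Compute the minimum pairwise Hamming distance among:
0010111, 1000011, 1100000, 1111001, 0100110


Comparing all pairs, minimum distance: 3
Can detect 2 errors, correct 1 errors

3


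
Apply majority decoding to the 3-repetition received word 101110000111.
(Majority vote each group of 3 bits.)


Groups: 101, 110, 000, 111
Majority votes: 1101

1101


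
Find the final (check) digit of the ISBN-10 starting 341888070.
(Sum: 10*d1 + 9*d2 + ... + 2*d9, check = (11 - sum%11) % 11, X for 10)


Weighted sum: 239
239 mod 11 = 8

Check digit: 3


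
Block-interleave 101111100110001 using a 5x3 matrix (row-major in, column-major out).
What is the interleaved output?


Matrix:
  101
  111
  100
  110
  001
Read columns: 111100101011001

111100101011001


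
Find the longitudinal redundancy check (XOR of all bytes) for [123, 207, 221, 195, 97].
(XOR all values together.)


XOR chain: 123 ^ 207 ^ 221 ^ 195 ^ 97 = 203

203


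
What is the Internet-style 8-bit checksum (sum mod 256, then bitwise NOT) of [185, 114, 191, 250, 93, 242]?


Sum = 1075 mod 256 = 51
Complement = 204

204


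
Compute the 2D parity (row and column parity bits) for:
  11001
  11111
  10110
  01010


Row parities: 1110
Column parities: 11010

Row P: 1110, Col P: 11010, Corner: 1


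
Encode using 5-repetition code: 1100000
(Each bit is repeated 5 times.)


Each bit -> 5 copies

11111111110000000000000000000000000


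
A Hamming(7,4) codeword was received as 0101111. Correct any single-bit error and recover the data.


Syndrome = 2: error at position 2

Data: 0111 (corrected bit 2)


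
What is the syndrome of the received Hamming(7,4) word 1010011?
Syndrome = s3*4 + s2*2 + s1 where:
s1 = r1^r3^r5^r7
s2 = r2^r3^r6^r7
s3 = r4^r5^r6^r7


s1=1, s2=1, s3=0

Syndrome = 3 (error at position 3)


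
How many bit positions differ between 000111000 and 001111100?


XOR: 001000100
Count of 1s: 2

2


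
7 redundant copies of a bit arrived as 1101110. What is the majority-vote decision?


Ones: 5 out of 7
Threshold: 4

1 (5/7 voted 1)


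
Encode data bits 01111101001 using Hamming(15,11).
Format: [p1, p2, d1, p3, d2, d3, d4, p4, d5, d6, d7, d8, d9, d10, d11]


Parity bits: p1=0, p2=0, p3=1, p4=0

000111101101001


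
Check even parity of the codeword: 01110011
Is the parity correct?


Number of 1s: 5

No, parity error (5 ones)


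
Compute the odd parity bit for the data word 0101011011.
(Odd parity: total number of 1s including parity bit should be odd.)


Number of 1s in data: 6
Parity bit: 1

1


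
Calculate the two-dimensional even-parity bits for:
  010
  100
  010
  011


Row parities: 1110
Column parities: 111

Row P: 1110, Col P: 111, Corner: 1


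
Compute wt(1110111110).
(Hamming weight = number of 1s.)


Counting 1s in 1110111110

8


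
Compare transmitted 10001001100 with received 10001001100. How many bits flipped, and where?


XOR: 00000000000

0 errors (received matches sent)


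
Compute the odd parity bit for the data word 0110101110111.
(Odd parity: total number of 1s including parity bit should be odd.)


Number of 1s in data: 9
Parity bit: 0

0


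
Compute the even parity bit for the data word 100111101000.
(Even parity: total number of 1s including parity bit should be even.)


Number of 1s in data: 6
Parity bit: 0

0


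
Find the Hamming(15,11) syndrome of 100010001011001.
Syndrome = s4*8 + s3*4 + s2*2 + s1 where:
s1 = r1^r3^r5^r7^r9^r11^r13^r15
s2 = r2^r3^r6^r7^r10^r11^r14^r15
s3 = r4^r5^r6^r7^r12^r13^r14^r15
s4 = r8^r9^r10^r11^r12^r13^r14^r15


s1=1, s2=0, s3=1, s4=0

Syndrome = 5 (error at position 5)


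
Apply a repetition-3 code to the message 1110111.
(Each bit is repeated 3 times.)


Each bit -> 3 copies

111111111000111111111


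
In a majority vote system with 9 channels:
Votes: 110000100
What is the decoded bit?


Ones: 3 out of 9
Threshold: 5

0 (3/9 voted 1)


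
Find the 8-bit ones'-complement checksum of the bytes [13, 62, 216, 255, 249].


Sum = 795 mod 256 = 27
Complement = 228

228


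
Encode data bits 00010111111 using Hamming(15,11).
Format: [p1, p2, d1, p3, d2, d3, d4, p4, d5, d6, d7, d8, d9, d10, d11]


Parity bits: p1=0, p2=1, p3=1, p4=0

010100100111111


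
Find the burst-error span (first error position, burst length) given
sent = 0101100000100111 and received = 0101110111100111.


XOR: 0000010111000000

Burst at position 5, length 5


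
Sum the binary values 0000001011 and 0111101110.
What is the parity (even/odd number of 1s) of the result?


0000001011 = 11
0111101110 = 494
Sum = 505 = 111111001
1s count = 7

odd parity (7 ones in 111111001)


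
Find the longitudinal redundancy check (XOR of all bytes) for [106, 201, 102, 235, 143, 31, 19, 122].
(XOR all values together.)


XOR chain: 106 ^ 201 ^ 102 ^ 235 ^ 143 ^ 31 ^ 19 ^ 122 = 215

215


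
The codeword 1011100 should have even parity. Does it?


Number of 1s: 4

Yes, parity is correct (4 ones)


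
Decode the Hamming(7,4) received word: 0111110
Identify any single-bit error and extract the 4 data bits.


Syndrome = 6: error at position 6

Data: 1100 (corrected bit 6)


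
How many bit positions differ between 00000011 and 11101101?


XOR: 11101110
Count of 1s: 6

6


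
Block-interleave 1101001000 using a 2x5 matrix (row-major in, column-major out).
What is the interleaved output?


Matrix:
  11010
  01000
Read columns: 1011001000

1011001000


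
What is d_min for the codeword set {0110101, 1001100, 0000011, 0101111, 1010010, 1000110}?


Comparing all pairs, minimum distance: 2
Can detect 1 errors, correct 0 errors

2


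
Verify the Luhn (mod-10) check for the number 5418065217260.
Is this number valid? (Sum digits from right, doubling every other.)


Luhn sum = 44
44 mod 10 = 4

Invalid (Luhn sum mod 10 = 4)


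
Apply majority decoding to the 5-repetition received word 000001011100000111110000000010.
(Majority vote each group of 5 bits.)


Groups: 00000, 10111, 00000, 11111, 00000, 00010
Majority votes: 010100

010100


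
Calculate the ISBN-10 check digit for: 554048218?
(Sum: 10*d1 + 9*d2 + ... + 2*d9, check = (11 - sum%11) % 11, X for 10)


Weighted sum: 218
218 mod 11 = 9

Check digit: 2


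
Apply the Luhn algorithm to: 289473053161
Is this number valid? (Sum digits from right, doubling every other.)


Luhn sum = 49
49 mod 10 = 9

Invalid (Luhn sum mod 10 = 9)


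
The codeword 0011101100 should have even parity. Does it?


Number of 1s: 5

No, parity error (5 ones)


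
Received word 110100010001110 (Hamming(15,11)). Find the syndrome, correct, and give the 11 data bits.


Syndrome = 0: no error detected

Data: 00000001110 (no errors)


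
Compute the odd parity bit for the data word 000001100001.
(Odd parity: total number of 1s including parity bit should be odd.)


Number of 1s in data: 3
Parity bit: 0

0


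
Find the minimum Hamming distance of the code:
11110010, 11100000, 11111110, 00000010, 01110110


Comparing all pairs, minimum distance: 2
Can detect 1 errors, correct 0 errors

2


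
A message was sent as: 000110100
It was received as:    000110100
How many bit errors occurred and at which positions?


XOR: 000000000

0 errors (received matches sent)


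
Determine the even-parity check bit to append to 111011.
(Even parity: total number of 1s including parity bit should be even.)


Number of 1s in data: 5
Parity bit: 1

1


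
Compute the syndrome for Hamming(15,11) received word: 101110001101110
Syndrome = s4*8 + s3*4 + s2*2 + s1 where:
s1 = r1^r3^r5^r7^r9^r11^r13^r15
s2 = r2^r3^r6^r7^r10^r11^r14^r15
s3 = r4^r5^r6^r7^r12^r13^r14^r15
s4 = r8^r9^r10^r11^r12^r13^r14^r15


s1=1, s2=1, s3=1, s4=1

Syndrome = 15 (error at position 15)


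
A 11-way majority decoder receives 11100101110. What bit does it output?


Ones: 7 out of 11
Threshold: 6

1 (7/11 voted 1)


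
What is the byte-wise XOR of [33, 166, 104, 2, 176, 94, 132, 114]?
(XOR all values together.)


XOR chain: 33 ^ 166 ^ 104 ^ 2 ^ 176 ^ 94 ^ 132 ^ 114 = 245

245


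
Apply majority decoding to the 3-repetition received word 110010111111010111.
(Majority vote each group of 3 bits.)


Groups: 110, 010, 111, 111, 010, 111
Majority votes: 101101

101101


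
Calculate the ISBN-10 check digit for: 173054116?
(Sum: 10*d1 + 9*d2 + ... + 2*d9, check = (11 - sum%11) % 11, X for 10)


Weighted sum: 166
166 mod 11 = 1

Check digit: X


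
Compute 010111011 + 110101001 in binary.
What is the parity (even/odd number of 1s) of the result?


010111011 = 187
110101001 = 425
Sum = 612 = 1001100100
1s count = 4

even parity (4 ones in 1001100100)


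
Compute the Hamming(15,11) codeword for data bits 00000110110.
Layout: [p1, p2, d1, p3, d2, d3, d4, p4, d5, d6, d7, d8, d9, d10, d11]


Parity bits: p1=0, p2=1, p3=0, p4=0

010000000110110


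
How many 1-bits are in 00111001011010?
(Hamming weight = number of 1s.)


Counting 1s in 00111001011010

7


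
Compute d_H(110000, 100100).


XOR: 010100
Count of 1s: 2

2


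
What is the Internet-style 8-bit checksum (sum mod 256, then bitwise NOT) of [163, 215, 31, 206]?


Sum = 615 mod 256 = 103
Complement = 152

152


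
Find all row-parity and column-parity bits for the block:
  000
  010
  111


Row parities: 011
Column parities: 101

Row P: 011, Col P: 101, Corner: 0


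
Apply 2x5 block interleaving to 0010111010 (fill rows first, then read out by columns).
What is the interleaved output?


Matrix:
  00101
  11010
Read columns: 0101100110

0101100110


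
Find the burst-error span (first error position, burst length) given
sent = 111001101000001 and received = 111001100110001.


XOR: 000000001110000

Burst at position 8, length 3


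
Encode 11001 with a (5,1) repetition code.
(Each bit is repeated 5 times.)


Each bit -> 5 copies

1111111111000000000011111


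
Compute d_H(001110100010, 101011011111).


XOR: 100101111101
Count of 1s: 8

8


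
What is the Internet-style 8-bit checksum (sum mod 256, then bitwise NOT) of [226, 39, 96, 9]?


Sum = 370 mod 256 = 114
Complement = 141

141


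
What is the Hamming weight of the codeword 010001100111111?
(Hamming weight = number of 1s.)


Counting 1s in 010001100111111

9


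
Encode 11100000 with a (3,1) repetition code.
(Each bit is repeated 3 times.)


Each bit -> 3 copies

111111111000000000000000


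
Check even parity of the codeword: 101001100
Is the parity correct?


Number of 1s: 4

Yes, parity is correct (4 ones)


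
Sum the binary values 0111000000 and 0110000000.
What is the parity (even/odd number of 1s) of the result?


0111000000 = 448
0110000000 = 384
Sum = 832 = 1101000000
1s count = 3

odd parity (3 ones in 1101000000)


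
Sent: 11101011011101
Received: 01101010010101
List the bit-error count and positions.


XOR: 10000001001000

3 error(s) at position(s): 0, 7, 10


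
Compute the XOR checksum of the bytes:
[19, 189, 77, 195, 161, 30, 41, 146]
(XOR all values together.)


XOR chain: 19 ^ 189 ^ 77 ^ 195 ^ 161 ^ 30 ^ 41 ^ 146 = 36

36


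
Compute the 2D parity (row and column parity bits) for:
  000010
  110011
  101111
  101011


Row parities: 1010
Column parities: 110101

Row P: 1010, Col P: 110101, Corner: 0


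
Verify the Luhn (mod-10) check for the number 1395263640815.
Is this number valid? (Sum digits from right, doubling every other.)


Luhn sum = 47
47 mod 10 = 7

Invalid (Luhn sum mod 10 = 7)


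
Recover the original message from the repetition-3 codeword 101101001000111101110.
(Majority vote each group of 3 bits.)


Groups: 101, 101, 001, 000, 111, 101, 110
Majority votes: 1100111

1100111


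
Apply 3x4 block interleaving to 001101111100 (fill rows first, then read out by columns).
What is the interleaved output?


Matrix:
  0011
  0111
  1100
Read columns: 001011110110

001011110110
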